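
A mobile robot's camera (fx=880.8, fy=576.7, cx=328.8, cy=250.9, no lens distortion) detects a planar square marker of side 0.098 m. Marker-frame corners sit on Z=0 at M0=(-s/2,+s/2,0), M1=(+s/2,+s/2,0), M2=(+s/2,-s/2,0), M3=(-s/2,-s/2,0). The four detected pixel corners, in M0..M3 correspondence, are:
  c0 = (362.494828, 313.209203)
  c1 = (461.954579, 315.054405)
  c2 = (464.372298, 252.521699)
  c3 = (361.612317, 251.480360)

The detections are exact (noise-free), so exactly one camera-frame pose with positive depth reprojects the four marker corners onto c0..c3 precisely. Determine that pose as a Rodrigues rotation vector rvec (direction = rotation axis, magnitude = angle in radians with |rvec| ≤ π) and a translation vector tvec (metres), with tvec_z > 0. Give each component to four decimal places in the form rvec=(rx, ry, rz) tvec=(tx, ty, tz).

rvec=(0.2895, 0.1215, -0.0022) tvec=(0.0812, 0.0486, 0.8574)

Intrinsics K: fx=880.8, fy=576.7, cx=328.8, cy=250.9
Marker side s = 0.098 m; corners in marker frame (Z=0):
  M0 = (-0.0490, +0.0490, 0)
  M1 = (+0.0490, +0.0490, 0)
  M2 = (+0.0490, -0.0490, 0)
  M3 = (-0.0490, -0.0490, 0)
Detected image corners:
  c0 = (362.494828, 313.209203) px
  c1 = (461.954579, 315.054405) px
  c2 = (464.372298, 252.521699) px
  c3 = (361.612317, 251.480360) px
Planar DLT: solve 8×8 A·h = b for H (H[2,2]=1):
  H  [+973.80351 +129.26894 +412.25611]
  H  [-24.76035 +727.93769 +283.56685]
  H  [-0.13974 +0.33200 +1.00000]
B = K⁻¹H; ‖b₁‖=1.166291, ‖b₂‖=1.166291; λ = 2/(‖b₁‖+‖b₂‖) = 0.857419, sign → tz>0 ⇒ λ=+0.857419
r₁ = λ·B[:,0] = (+0.99268,+0.01531,-0.11981); r₂ = λ·B[:,1] = (+0.01957,+0.95843,+0.28466)
r₃ = r₁×r₂ = (+0.11919,-0.28492,+0.95111); SVD([r₁ r₂ r₃]) → R = UVᵀ:
  R  [+0.99268 +0.01957 +0.11919]
  R  [+0.01531 +0.95843 -0.28492]
  R  [-0.11981 +0.28466 +0.95111]
t = (+0.08124, +0.04857, +0.85742) m
tr R = 2.902217; θ = arccos((tr R − 1)/2) = 0.313991 rad = 17.990°
axis k = ((R−Rᵀ)₃₂, (R−Rᵀ)₁₃, (R−Rᵀ)₂₁) / (2 sinθ) = (+0.922091, +0.386912, -0.006898)
rvec = θ·k = (+0.289528, +0.121487, -0.002166)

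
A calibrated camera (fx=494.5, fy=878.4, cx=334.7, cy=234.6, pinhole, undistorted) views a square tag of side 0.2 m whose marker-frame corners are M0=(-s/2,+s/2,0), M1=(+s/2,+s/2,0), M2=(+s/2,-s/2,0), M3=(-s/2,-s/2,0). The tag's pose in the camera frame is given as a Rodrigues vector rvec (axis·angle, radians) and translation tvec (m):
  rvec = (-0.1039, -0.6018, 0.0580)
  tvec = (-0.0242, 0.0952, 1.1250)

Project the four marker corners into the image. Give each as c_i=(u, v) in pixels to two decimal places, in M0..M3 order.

c0=(283.77, 389.15) c1=(358.24, 387.03) c2=(359.79, 237.81) c3=(287.06, 224.37)

Intrinsics K: fx=494.5, fy=878.4, cx=334.7, cy=234.6
Marker side s = 0.2 m; corners in marker frame (Z=0):
  M0 = (-0.1000, +0.1000, 0)
  M1 = (+0.1000, +0.1000, 0)
  M2 = (+0.1000, -0.1000, 0)
  M3 = (-0.1000, -0.1000, 0)
rvec = (-0.1039, -0.6018, 0.0580), |rvec| = θ = 0.61345 rad = 35.148°
Rodrigues: sinθ=0.57569, 1−cosθ=0.18233; R = I + sinθ·[k]× + (1−cosθ)·[k]×²:
    [+0.82290 -0.02413 -0.56768]
    [+0.08473 +0.99314 +0.08059]
    [+0.56184 -0.11442 +0.81930]
t = (-0.0242, 0.0952, 1.1250) m
M0: Pc = R·M0+t = (-0.10890, +0.18604, +1.05737); u = 494.5·(-0.10890)/1.05737 + 334.7 = 283.7695, v = 878.4·(+0.18604)/1.05737 + 234.6 = 389.1515
M1: Pc = R·M1+t = (+0.05568, +0.20299, +1.16974); u = 494.5·(+0.05568)/1.16974 + 334.7 = 358.2367, v = 878.4·(+0.20299)/1.16974 + 234.6 = 387.0296
M2: Pc = R·M2+t = (+0.06050, +0.00436, +1.19263); u = 494.5·(+0.06050)/1.19263 + 334.7 = 359.7865, v = 878.4·(+0.00436)/1.19263 + 234.6 = 237.8102
M3: Pc = R·M3+t = (-0.10408, -0.01259, +1.08026); u = 494.5·(-0.10408)/1.08026 + 334.7 = 287.0580, v = 878.4·(-0.01259)/1.08026 + 234.6 = 224.3654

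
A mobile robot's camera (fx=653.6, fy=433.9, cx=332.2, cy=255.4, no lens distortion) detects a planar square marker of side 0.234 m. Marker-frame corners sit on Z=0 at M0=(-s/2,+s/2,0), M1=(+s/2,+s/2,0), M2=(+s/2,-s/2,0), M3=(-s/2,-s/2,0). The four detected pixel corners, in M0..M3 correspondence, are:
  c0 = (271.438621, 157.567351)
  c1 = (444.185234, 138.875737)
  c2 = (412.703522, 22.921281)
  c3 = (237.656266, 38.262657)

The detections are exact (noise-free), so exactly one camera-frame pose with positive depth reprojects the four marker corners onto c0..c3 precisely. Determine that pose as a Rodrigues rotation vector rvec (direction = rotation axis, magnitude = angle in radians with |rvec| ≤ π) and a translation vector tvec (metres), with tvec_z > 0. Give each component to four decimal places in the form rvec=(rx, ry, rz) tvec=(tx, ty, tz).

Intrinsics K: fx=653.6, fy=433.9, cx=332.2, cy=255.4
Marker side s = 0.234 m; corners in marker frame (Z=0):
  M0 = (-0.1170, +0.1170, 0)
  M1 = (+0.1170, +0.1170, 0)
  M2 = (+0.1170, -0.1170, 0)
  M3 = (-0.1170, -0.1170, 0)
Detected image corners:
  c0 = (271.438621, 157.567351) px
  c1 = (444.185234, 138.875737) px
  c2 = (412.703522, 22.921281) px
  c3 = (237.656266, 38.262657) px
Planar DLT: solve 8×8 A·h = b for H (H[2,2]=1):
  H  [+786.31626 +150.58405 +342.84502]
  H  [-61.44110 +505.51779 +89.50663]
  H  [+0.12646 +0.03281 +1.00000]
B = K⁻¹H; ‖b₁‖=1.165969, ‖b₂‖=1.165969; λ = 2/(‖b₁‖+‖b₂‖) = 0.857656, sign → tz>0 ⇒ λ=+0.857656
r₁ = λ·B[:,0] = (+0.97668,-0.18529,+0.10846); r₂ = λ·B[:,1] = (+0.18330,+0.98266,+0.02814)
r₃ = r₁×r₂ = (-0.11179,-0.00760,+0.99370); SVD([r₁ r₂ r₃]) → R = UVᵀ:
  R  [+0.97668 +0.18330 -0.11179]
  R  [-0.18529 +0.98266 -0.00760]
  R  [+0.10846 +0.02814 +0.99370]
t = (+0.01397, -0.32791, +0.85766) m
tr R = 2.953038; θ = arccos((tr R − 1)/2) = 0.217133 rad = 12.441°
axis k = ((R−Rᵀ)₃₂, (R−Rᵀ)₁₃, (R−Rᵀ)₂₁) / (2 sinθ) = (+0.082948, -0.511190, -0.855456)
rvec = θ·k = (+0.018011, -0.110996, -0.185747)

rvec=(0.0180, -0.1110, -0.1857) tvec=(0.0140, -0.3279, 0.8577)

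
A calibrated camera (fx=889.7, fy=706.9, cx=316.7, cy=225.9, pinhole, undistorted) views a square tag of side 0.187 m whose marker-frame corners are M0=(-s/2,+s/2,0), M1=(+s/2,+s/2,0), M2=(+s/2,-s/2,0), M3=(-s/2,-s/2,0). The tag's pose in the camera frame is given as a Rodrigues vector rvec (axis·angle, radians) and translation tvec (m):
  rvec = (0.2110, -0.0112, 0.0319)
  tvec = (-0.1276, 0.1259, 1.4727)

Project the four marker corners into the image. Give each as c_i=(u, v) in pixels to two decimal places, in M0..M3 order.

c0=(182.96, 327.57) c1=(294.53, 330.08) c2=(297.69, 244.06) c3=(183.12, 241.32)

Intrinsics K: fx=889.7, fy=706.9, cx=316.7, cy=225.9
Marker side s = 0.187 m; corners in marker frame (Z=0):
  M0 = (-0.0935, +0.0935, 0)
  M1 = (+0.0935, +0.0935, 0)
  M2 = (+0.0935, -0.0935, 0)
  M3 = (-0.0935, -0.0935, 0)
rvec = (0.2110, -0.0112, 0.0319), |rvec| = θ = 0.21369 rad = 12.244°
Rodrigues: sinθ=0.21207, 1−cosθ=0.02275; R = I + sinθ·[k]× + (1−cosθ)·[k]×²:
    [+0.99943 -0.03283 -0.00776]
    [+0.03048 +0.97732 -0.20958]
    [+0.01447 +0.20922 +0.97776]
t = (-0.1276, 0.1259, 1.4727) m
M0: Pc = R·M0+t = (-0.22412, +0.21443, +1.49091); u = 889.7·(-0.22412)/1.49091 + 316.7 = 182.9583, v = 706.9·(+0.21443)/1.49091 + 225.9 = 327.5695
M1: Pc = R·M1+t = (-0.03722, +0.22013, +1.49361); u = 889.7·(-0.03722)/1.49361 + 316.7 = 294.5272, v = 706.9·(+0.22013)/1.49361 + 225.9 = 330.0830
M2: Pc = R·M2+t = (-0.03108, +0.03737, +1.45449); u = 889.7·(-0.03108)/1.45449 + 316.7 = 297.6867, v = 706.9·(+0.03737)/1.45449 + 225.9 = 244.0627
M3: Pc = R·M3+t = (-0.21798, +0.03167, +1.45179); u = 889.7·(-0.21798)/1.45179 + 316.7 = 183.1170, v = 706.9·(+0.03167)/1.45179 + 225.9 = 241.3211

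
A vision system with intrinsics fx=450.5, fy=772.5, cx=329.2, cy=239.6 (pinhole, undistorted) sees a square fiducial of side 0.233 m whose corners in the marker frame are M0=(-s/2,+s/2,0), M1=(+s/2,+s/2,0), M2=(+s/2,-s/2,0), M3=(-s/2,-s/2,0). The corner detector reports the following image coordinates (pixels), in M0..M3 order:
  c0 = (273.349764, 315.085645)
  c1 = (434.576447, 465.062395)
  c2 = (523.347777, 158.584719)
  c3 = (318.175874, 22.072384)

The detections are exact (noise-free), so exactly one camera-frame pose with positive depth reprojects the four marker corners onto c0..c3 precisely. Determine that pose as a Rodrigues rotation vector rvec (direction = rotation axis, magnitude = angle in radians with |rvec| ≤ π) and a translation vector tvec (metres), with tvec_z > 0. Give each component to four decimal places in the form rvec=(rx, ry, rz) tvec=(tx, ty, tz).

rvec=(0.3811, 0.3995, 0.3684) tvec=(0.0563, 0.0067, 0.5198)

Intrinsics K: fx=450.5, fy=772.5, cx=329.2, cy=239.6
Marker side s = 0.233 m; corners in marker frame (Z=0):
  M0 = (-0.1165, +0.1165, 0)
  M1 = (+0.1165, +0.1165, 0)
  M2 = (+0.1165, -0.1165, 0)
  M3 = (-0.1165, -0.1165, 0)
Detected image corners:
  c0 = (273.349764, 315.085645) px
  c1 = (434.576447, 465.062395) px
  c2 = (523.347777, 158.584719) px
  c3 = (318.175874, 22.072384) px
Planar DLT: solve 8×8 A·h = b for H (H[2,2]=1):
  H  [+551.39302 +36.14503 +377.96083]
  H  [+477.45657 +1480.71348 +249.59821]
  H  [-0.58316 +0.81688 +1.00000]
B = K⁻¹H; ‖b₁‖=1.923855, ‖b₂‖=1.923855; λ = 2/(‖b₁‖+‖b₂‖) = 0.519790, sign → tz>0 ⇒ λ=+0.519790
r₁ = λ·B[:,0] = (+0.85771,+0.41528,-0.30312); r₂ = λ·B[:,1] = (-0.26857,+0.86463,+0.42460)
r₃ = r₁×r₂ = (+0.43842,-0.28278,+0.85313); SVD([r₁ r₂ r₃]) → R = UVᵀ:
  R  [+0.85771 -0.26857 +0.43842]
  R  [+0.41528 +0.86463 -0.28278]
  R  [-0.30312 +0.42460 +0.85313]
t = (+0.05626, +0.00673, +0.51979) m
tr R = 2.575460; θ = arccos((tr R − 1)/2) = 0.663681 rad = 38.026°
axis k = ((R−Rᵀ)₃₂, (R−Rᵀ)₁₃, (R−Rᵀ)₂₁) / (2 sinθ) = (+0.574153, +0.601879, +0.555058)
rvec = θ·k = (+0.381054, +0.399456, +0.368382)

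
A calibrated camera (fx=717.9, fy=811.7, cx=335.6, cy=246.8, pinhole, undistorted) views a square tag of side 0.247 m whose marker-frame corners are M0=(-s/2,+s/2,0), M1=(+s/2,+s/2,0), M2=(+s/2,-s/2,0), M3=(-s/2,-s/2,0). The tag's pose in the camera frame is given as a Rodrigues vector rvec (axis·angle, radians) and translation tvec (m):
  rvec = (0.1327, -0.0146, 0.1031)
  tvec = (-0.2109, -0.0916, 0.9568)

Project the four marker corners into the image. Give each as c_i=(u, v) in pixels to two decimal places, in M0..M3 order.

Intrinsics K: fx=717.9, fy=811.7, cx=335.6, cy=246.8
Marker side s = 0.247 m; corners in marker frame (Z=0):
  M0 = (-0.1235, +0.1235, 0)
  M1 = (+0.1235, +0.1235, 0)
  M2 = (+0.1235, -0.1235, 0)
  M3 = (-0.1235, -0.1235, 0)
rvec = (0.1327, -0.0146, 0.1031), |rvec| = θ = 0.16868 rad = 9.665°
Rodrigues: sinθ=0.16788, 1−cosθ=0.01419; R = I + sinθ·[k]× + (1−cosθ)·[k]×²:
    [+0.99459 -0.10358 -0.00771]
    [+0.10165 +0.98591 -0.13282]
    [+0.02136 +0.13132 +0.99111]
t = (-0.2109, -0.0916, 0.9568) m
M0: Pc = R·M0+t = (-0.34652, +0.01761, +0.97038); u = 717.9·(-0.34652)/0.97038 + 335.6 = 79.2372, v = 811.7·(+0.01761)/0.97038 + 246.8 = 261.5280
M1: Pc = R·M1+t = (-0.10086, +0.04271, +0.97566); u = 717.9·(-0.10086)/0.97566 + 335.6 = 261.3860, v = 811.7·(+0.04271)/0.97566 + 246.8 = 282.3357
M2: Pc = R·M2+t = (-0.07528, -0.20081, +0.94322); u = 717.9·(-0.07528)/0.94322 + 335.6 = 278.3061, v = 811.7·(-0.20081)/0.94322 + 246.8 = 73.9927
M3: Pc = R·M3+t = (-0.32094, -0.22591, +0.93794); u = 717.9·(-0.32094)/0.93794 + 335.6 = 89.9534, v = 811.7·(-0.22591)/0.93794 + 246.8 = 51.2937

c0=(79.24, 261.53) c1=(261.39, 282.34) c2=(278.31, 73.99) c3=(89.95, 51.29)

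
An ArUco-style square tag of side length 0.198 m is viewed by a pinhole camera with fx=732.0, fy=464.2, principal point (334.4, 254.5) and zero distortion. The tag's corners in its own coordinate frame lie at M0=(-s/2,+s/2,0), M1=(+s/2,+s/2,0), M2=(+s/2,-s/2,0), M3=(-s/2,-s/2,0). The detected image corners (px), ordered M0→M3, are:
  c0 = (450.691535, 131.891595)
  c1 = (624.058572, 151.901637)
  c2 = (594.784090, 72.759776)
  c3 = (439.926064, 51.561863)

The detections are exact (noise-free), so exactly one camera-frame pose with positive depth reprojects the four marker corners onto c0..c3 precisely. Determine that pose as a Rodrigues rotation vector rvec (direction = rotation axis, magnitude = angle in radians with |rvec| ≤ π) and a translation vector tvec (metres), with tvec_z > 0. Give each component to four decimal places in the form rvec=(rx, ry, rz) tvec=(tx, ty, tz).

Intrinsics K: fx=732.0, fy=464.2, cx=334.4, cy=254.5
Marker side s = 0.198 m; corners in marker frame (Z=0):
  M0 = (-0.0990, +0.0990, 0)
  M1 = (+0.0990, +0.0990, 0)
  M2 = (+0.0990, -0.0990, 0)
  M3 = (-0.0990, -0.0990, 0)
Detected image corners:
  c0 = (450.691535, 131.891595) px
  c1 = (624.058572, 151.901637) px
  c2 = (594.784090, 72.759776) px
  c3 = (439.926064, 51.561863) px
Planar DLT: solve 8×8 A·h = b for H (H[2,2]=1):
  H  [+947.20500 -212.99302 +528.63855]
  H  [+127.67076 +341.66289 +99.90418]
  H  [+0.22967 -0.59763 +1.00000]
B = K⁻¹H; ‖b₁‖=1.220199, ‖b₂‖=1.220199; λ = 2/(‖b₁‖+‖b₂‖) = 0.819538, sign → tz>0 ⇒ λ=+0.819538
r₁ = λ·B[:,0] = (+0.97449,+0.12221,+0.18822); r₂ = λ·B[:,1] = (-0.01472,+0.87172,-0.48978)
r₃ = r₁×r₂ = (-0.22393,+0.47451,+0.85129); SVD([r₁ r₂ r₃]) → R = UVᵀ:
  R  [+0.97449 -0.01472 -0.22393]
  R  [+0.12221 +0.87172 +0.47451]
  R  [+0.18822 -0.48978 +0.85129]
t = (+0.21747, -0.27294, +0.81954) m
tr R = 2.697505; θ = arccos((tr R − 1)/2) = 0.557175 rad = 31.924°
axis k = ((R−Rᵀ)₃₂, (R−Rᵀ)₁₃, (R−Rᵀ)₂₁) / (2 sinθ) = (-0.911789, -0.389714, +0.129471)
rvec = θ·k = (-0.508026, -0.217139, +0.072138)

rvec=(-0.5080, -0.2171, 0.0721) tvec=(0.2175, -0.2729, 0.8195)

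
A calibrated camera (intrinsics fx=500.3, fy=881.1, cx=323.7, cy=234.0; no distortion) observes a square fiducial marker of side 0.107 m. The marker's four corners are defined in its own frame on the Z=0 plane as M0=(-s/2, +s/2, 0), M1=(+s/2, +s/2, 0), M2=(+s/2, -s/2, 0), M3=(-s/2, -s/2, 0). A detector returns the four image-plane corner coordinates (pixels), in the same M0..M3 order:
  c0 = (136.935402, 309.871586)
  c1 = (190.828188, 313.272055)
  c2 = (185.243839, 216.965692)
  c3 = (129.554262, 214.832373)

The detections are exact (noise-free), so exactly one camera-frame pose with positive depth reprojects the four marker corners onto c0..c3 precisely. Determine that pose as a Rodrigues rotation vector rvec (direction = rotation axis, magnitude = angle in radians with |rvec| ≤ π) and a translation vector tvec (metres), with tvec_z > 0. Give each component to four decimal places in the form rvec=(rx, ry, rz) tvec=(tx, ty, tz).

rvec=(0.3050, 0.1267, 0.0042) tvec=(-0.3034, 0.0322, 0.9301)

Intrinsics K: fx=500.3, fy=881.1, cx=323.7, cy=234.0
Marker side s = 0.107 m; corners in marker frame (Z=0):
  M0 = (-0.0535, +0.0535, 0)
  M1 = (+0.0535, +0.0535, 0)
  M2 = (+0.0535, -0.0535, 0)
  M3 = (-0.0535, -0.0535, 0)
Detected image corners:
  c0 = (136.935402, 309.871586) px
  c1 = (190.828188, 313.272055) px
  c2 = (185.243839, 216.965692) px
  c3 = (129.554262, 214.832373) px
Planar DLT: solve 8×8 A·h = b for H (H[2,2]=1):
  H  [+490.54105 +112.40915 +160.50122]
  H  [-9.14242 +979.07919 +264.55024]
  H  [-0.13310 +0.32223 +1.00000]
B = K⁻¹H; ‖b₁‖=1.075174, ‖b₂‖=1.075174; λ = 2/(‖b₁‖+‖b₂‖) = 0.930082, sign → tz>0 ⇒ λ=+0.930082
r₁ = λ·B[:,0] = (+0.99204,+0.02323,-0.12379); r₂ = λ·B[:,1] = (+0.01507,+0.95391,+0.29970)
r₃ = r₁×r₂ = (+0.12505,-0.29918,+0.94597); SVD([r₁ r₂ r₃]) → R = UVᵀ:
  R  [+0.99204 +0.01507 +0.12505]
  R  [+0.02323 +0.95391 -0.29918]
  R  [-0.12379 +0.29970 +0.94597]
t = (-0.30339, +0.03225, +0.93008) m
tr R = 2.891919; θ = arccos((tr R − 1)/2) = 0.330256 rad = 18.922°
axis k = ((R−Rᵀ)₃₂, (R−Rᵀ)₁₃, (R−Rᵀ)₂₁) / (2 sinθ) = (+0.923380, +0.383682, +0.012583)
rvec = θ·k = (+0.304952, +0.126713, +0.004156)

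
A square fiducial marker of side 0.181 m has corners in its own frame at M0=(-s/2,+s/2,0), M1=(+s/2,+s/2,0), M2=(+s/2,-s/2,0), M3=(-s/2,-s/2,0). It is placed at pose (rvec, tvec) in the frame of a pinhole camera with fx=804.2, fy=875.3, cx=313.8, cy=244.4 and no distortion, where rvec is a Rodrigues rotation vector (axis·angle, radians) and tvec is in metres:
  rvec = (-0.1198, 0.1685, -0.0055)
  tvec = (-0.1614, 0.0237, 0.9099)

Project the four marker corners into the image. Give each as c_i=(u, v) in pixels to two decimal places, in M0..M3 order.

Intrinsics K: fx=804.2, fy=875.3, cx=313.8, cy=244.4
Marker side s = 0.181 m; corners in marker frame (Z=0):
  M0 = (-0.0905, +0.0905, 0)
  M1 = (+0.0905, +0.0905, 0)
  M2 = (+0.0905, -0.0905, 0)
  M3 = (-0.0905, -0.0905, 0)
rvec = (-0.1198, 0.1685, -0.0055), |rvec| = θ = 0.20682 rad = 11.850°
Rodrigues: sinθ=0.20535, 1−cosθ=0.02131; R = I + sinθ·[k]× + (1−cosθ)·[k]×²:
    [+0.98584 -0.00460 +0.16763]
    [-0.01552 +0.99283 +0.11849]
    [-0.16697 -0.11941 +0.97870]
t = (-0.1614, 0.0237, 0.9099) m
M0: Pc = R·M0+t = (-0.25103, +0.11496, +0.91420); u = 804.2·(-0.25103)/0.91420 + 313.8 = 92.9721, v = 875.3·(+0.11496)/0.91420 + 244.4 = 354.4639
M1: Pc = R·M1+t = (-0.07260, +0.11215, +0.88398); u = 804.2·(-0.07260)/0.88398 + 313.8 = 247.7547, v = 875.3·(+0.11215)/0.88398 + 244.4 = 355.4456
M2: Pc = R·M2+t = (-0.07177, -0.06756, +0.90560); u = 804.2·(-0.07177)/0.90560 + 313.8 = 250.0697, v = 875.3·(-0.06756)/0.90560 + 244.4 = 179.1041
M3: Pc = R·M3+t = (-0.25020, -0.06475, +0.93582); u = 804.2·(-0.25020)/0.93582 + 313.8 = 98.7871, v = 875.3·(-0.06475)/0.93582 + 244.4 = 183.8399

c0=(92.97, 354.46) c1=(247.75, 355.45) c2=(250.07, 179.10) c3=(98.79, 183.84)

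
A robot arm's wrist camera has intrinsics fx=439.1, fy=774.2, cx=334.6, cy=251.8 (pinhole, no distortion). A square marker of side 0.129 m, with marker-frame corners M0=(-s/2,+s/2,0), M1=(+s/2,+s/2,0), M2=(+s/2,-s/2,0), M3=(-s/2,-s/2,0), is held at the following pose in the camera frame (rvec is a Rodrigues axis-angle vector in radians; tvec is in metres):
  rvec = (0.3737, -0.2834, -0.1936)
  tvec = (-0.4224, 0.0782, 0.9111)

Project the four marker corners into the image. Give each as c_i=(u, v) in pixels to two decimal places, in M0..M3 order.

Intrinsics K: fx=439.1, fy=774.2, cx=334.6, cy=251.8
Marker side s = 0.129 m; corners in marker frame (Z=0):
  M0 = (-0.0645, +0.0645, 0)
  M1 = (+0.0645, +0.0645, 0)
  M2 = (+0.0645, -0.0645, 0)
  M3 = (-0.0645, -0.0645, 0)
rvec = (0.3737, -0.2834, -0.1936), |rvec| = θ = 0.50739 rad = 29.072°
Rodrigues: sinθ=0.48590, 1−cosθ=0.12599; R = I + sinθ·[k]× + (1−cosθ)·[k]×²:
    [+0.94235 +0.13357 -0.30680]
    [-0.23723 +0.91332 -0.33102]
    [+0.23599 +0.38472 +0.89236]
t = (-0.4224, 0.0782, 0.9111) m
M0: Pc = R·M0+t = (-0.47457, +0.15241, +0.92069); u = 439.1·(-0.47457)/0.92069 + 334.6 = 108.2682, v = 774.2·(+0.15241)/0.92069 + 251.8 = 379.9598
M1: Pc = R·M1+t = (-0.35300, +0.12181, +0.95114); u = 439.1·(-0.35300)/0.95114 + 334.6 = 171.6333, v = 774.2·(+0.12181)/0.95114 + 251.8 = 350.9485
M2: Pc = R·M2+t = (-0.37023, +0.00399, +0.90151); u = 439.1·(-0.37023)/0.90151 + 334.6 = 154.2691, v = 774.2·(+0.00399)/0.90151 + 251.8 = 255.2265
M3: Pc = R·M3+t = (-0.49180, +0.03459, +0.87106); u = 439.1·(-0.49180)/0.87106 + 334.6 = 86.6869, v = 774.2·(+0.03459)/0.87106 + 251.8 = 282.5454

c0=(108.27, 379.96) c1=(171.63, 350.95) c2=(154.27, 255.23) c3=(86.69, 282.55)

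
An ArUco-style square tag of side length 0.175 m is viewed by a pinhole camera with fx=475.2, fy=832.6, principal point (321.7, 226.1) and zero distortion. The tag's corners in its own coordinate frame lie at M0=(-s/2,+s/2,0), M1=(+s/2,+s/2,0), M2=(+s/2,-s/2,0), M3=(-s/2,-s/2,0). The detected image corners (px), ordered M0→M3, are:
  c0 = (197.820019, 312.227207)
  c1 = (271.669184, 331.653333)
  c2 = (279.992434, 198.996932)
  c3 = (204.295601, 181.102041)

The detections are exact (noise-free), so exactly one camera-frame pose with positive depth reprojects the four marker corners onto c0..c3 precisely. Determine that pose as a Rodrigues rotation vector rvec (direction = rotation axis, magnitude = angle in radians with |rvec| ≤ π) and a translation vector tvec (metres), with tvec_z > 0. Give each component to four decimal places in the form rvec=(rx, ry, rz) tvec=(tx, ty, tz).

Intrinsics K: fx=475.2, fy=832.6, cx=321.7, cy=226.1
Marker side s = 0.175 m; corners in marker frame (Z=0):
  M0 = (-0.0875, +0.0875, 0)
  M1 = (+0.0875, +0.0875, 0)
  M2 = (+0.0875, -0.0875, 0)
  M3 = (-0.0875, -0.0875, 0)
Detected image corners:
  c0 = (197.820019, 312.227207) px
  c1 = (271.669184, 331.653333) px
  c2 = (279.992434, 198.996932) px
  c3 = (204.295601, 181.102041) px
Planar DLT: solve 8×8 A·h = b for H (H[2,2]=1):
  H  [+406.91463 -10.58291 +238.12284]
  H  [+84.88994 +787.61950 +256.69154]
  H  [-0.08513 +0.13278 +1.00000]
B = K⁻¹H; ‖b₁‖=0.926370, ‖b₂‖=0.926370; λ = 2/(‖b₁‖+‖b₂‖) = 1.079482, sign → tz>0 ⇒ λ=+1.079482
r₁ = λ·B[:,0] = (+0.98657,+0.13502,-0.09189); r₂ = λ·B[:,1] = (-0.12107,+0.98224,+0.14333)
r₃ = r₁×r₂ = (+0.10961,-0.13028,+0.98540); SVD([r₁ r₂ r₃]) → R = UVᵀ:
  R  [+0.98657 -0.12107 +0.10961]
  R  [+0.13502 +0.98224 -0.13028]
  R  [-0.09189 +0.14333 +0.98540]
t = (-0.18986, +0.03966, +1.07948) m
tr R = 2.954213; θ = arccos((tr R − 1)/2) = 0.214389 rad = 12.284°
axis k = ((R−Rᵀ)₃₂, (R−Rᵀ)₁₃, (R−Rᵀ)₂₁) / (2 sinθ) = (+0.643036, +0.473580, +0.601853)
rvec = θ·k = (+0.137860, +0.101530, +0.129031)

rvec=(0.1379, 0.1015, 0.1290) tvec=(-0.1899, 0.0397, 1.0795)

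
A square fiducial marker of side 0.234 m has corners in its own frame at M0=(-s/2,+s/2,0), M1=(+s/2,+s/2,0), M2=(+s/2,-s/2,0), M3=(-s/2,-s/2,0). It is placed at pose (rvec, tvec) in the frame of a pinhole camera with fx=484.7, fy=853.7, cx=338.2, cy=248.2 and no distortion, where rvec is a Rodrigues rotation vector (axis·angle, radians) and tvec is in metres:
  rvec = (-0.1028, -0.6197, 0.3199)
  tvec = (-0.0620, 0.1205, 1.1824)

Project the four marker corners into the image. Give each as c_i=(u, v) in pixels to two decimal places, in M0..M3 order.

Intrinsics K: fx=484.7, fy=853.7, cx=338.2, cy=248.2
Marker side s = 0.234 m; corners in marker frame (Z=0):
  M0 = (-0.1170, +0.1170, 0)
  M1 = (+0.1170, +0.1170, 0)
  M2 = (+0.1170, -0.1170, 0)
  M3 = (-0.1170, -0.1170, 0)
rvec = (-0.1028, -0.6197, 0.3199), |rvec| = θ = 0.70493 rad = 40.390°
Rodrigues: sinθ=0.64798, 1−cosθ=0.23835; R = I + sinθ·[k]× + (1−cosθ)·[k]×²:
    [+0.76672 -0.26350 -0.58541]
    [+0.32461 +0.94585 -0.00059]
    [+0.55386 -0.18958 +0.81074]
t = (-0.0620, 0.1205, 1.1824) m
M0: Pc = R·M0+t = (-0.18254, +0.19318, +1.09542); u = 484.7·(-0.18254)/1.09542 + 338.2 = 257.4314, v = 853.7·(+0.19318)/1.09542 + 248.2 = 398.7561
M1: Pc = R·M1+t = (-0.00312, +0.26914, +1.22502); u = 484.7·(-0.00312)/1.22502 + 338.2 = 336.9643, v = 853.7·(+0.26914)/1.22502 + 248.2 = 435.7624
M2: Pc = R·M2+t = (+0.05854, +0.04782, +1.26938); u = 484.7·(+0.05854)/1.26938 + 338.2 = 360.5514, v = 853.7·(+0.04782)/1.26938 + 248.2 = 280.3573
M3: Pc = R·M3+t = (-0.12088, -0.02814, +1.13978); u = 484.7·(-0.12088)/1.13978 + 338.2 = 286.7961, v = 853.7·(-0.02814)/1.13978 + 248.2 = 227.1203

c0=(257.43, 398.76) c1=(336.96, 435.76) c2=(360.55, 280.36) c3=(286.80, 227.12)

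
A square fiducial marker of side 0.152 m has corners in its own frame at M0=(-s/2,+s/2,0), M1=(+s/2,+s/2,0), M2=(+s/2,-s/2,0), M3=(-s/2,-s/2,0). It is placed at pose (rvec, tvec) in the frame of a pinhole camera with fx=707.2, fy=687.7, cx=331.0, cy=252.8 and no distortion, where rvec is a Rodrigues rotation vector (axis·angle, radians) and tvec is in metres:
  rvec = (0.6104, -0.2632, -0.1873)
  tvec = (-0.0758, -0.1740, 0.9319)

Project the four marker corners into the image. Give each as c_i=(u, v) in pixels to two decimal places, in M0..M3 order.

Intrinsics K: fx=707.2, fy=687.7, cx=331.0, cy=252.8
Marker side s = 0.152 m; corners in marker frame (Z=0):
  M0 = (-0.0760, +0.0760, 0)
  M1 = (+0.0760, +0.0760, 0)
  M2 = (+0.0760, -0.0760, 0)
  M3 = (-0.0760, -0.0760, 0)
rvec = (0.6104, -0.2632, -0.1873), |rvec| = θ = 0.69061 rad = 39.569°
Rodrigues: sinθ=0.63701, 1−cosθ=0.22914; R = I + sinθ·[k]× + (1−cosθ)·[k]×²:
    [+0.94986 +0.09558 -0.29770]
    [-0.24995 +0.80414 -0.53934]
    [+0.18784 +0.58671 +0.78771]
t = (-0.0758, -0.1740, 0.9319) m
M0: Pc = R·M0+t = (-0.14073, -0.09389, +0.96221); u = 707.2·(-0.14073)/0.96221 + 331.0 = 227.5705, v = 687.7·(-0.09389)/0.96221 + 252.8 = 185.6967
M1: Pc = R·M1+t = (+0.00365, -0.13188, +0.99077); u = 707.2·(+0.00365)/0.99077 + 331.0 = 333.6078, v = 687.7·(-0.13188)/0.99077 + 252.8 = 161.2598
M2: Pc = R·M2+t = (-0.01087, -0.25411, +0.90159); u = 707.2·(-0.01087)/0.90159 + 331.0 = 322.4704, v = 687.7·(-0.25411)/0.90159 + 252.8 = 58.9729
M3: Pc = R·M3+t = (-0.15525, -0.21612, +0.87303); u = 707.2·(-0.15525)/0.87303 + 331.0 = 205.2372, v = 687.7·(-0.21612)/0.87303 + 252.8 = 82.5608

c0=(227.57, 185.70) c1=(333.61, 161.26) c2=(322.47, 58.97) c3=(205.24, 82.56)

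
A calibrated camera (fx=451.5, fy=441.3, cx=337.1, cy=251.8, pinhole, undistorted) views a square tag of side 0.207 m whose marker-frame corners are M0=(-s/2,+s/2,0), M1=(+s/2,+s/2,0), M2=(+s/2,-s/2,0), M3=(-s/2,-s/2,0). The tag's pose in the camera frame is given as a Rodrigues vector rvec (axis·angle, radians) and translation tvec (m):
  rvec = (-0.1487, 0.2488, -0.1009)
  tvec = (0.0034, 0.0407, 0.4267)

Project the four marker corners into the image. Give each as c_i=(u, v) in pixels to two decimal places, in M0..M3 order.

c0=(245.71, 408.82) c1=(467.72, 400.96) c2=(439.38, 174.50) c3=(235.95, 205.60)

Intrinsics K: fx=451.5, fy=441.3, cx=337.1, cy=251.8
Marker side s = 0.207 m; corners in marker frame (Z=0):
  M0 = (-0.1035, +0.1035, 0)
  M1 = (+0.1035, +0.1035, 0)
  M2 = (+0.1035, -0.1035, 0)
  M3 = (-0.1035, -0.1035, 0)
rvec = (-0.1487, 0.2488, -0.1009), |rvec| = θ = 0.30691 rad = 17.585°
Rodrigues: sinθ=0.30211, 1−cosθ=0.04673; R = I + sinθ·[k]× + (1−cosθ)·[k]×²:
    [+0.96424 +0.08097 +0.25236]
    [-0.11768 +0.98398 +0.13392]
    [-0.23747 -0.15883 +0.95832]
t = (0.0034, 0.0407, 0.4267) m
M0: Pc = R·M0+t = (-0.08802, +0.15472, +0.43484); u = 451.5·(-0.08802)/0.43484 + 337.1 = 245.7090, v = 441.3·(+0.15472)/0.43484 + 251.8 = 408.8204
M1: Pc = R·M1+t = (+0.11158, +0.13036, +0.38568); u = 451.5·(+0.11158)/0.38568 + 337.1 = 467.7204, v = 441.3·(+0.13036)/0.38568 + 251.8 = 400.9611
M2: Pc = R·M2+t = (+0.09482, -0.07332, +0.41856); u = 451.5·(+0.09482)/0.41856 + 337.1 = 439.3804, v = 441.3·(-0.07332)/0.41856 + 251.8 = 174.4952
M3: Pc = R·M3+t = (-0.10478, -0.04896, +0.46772); u = 451.5·(-0.10478)/0.46772 + 337.1 = 235.9537, v = 441.3·(-0.04896)/0.46772 + 251.8 = 205.6031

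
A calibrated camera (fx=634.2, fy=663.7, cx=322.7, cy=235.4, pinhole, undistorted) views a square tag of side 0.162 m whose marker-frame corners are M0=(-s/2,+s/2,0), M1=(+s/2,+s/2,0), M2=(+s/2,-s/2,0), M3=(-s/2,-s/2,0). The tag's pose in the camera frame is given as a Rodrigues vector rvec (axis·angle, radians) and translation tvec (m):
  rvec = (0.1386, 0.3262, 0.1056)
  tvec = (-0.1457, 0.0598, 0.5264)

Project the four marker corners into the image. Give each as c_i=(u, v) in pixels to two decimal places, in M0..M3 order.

c0=(65.71, 387.69) c1=(228.89, 428.95) c2=(241.15, 222.07) c3=(69.34, 198.29)

Intrinsics K: fx=634.2, fy=663.7, cx=322.7, cy=235.4
Marker side s = 0.162 m; corners in marker frame (Z=0):
  M0 = (-0.0810, +0.0810, 0)
  M1 = (+0.0810, +0.0810, 0)
  M2 = (+0.0810, -0.0810, 0)
  M3 = (-0.0810, -0.0810, 0)
rvec = (0.1386, 0.3262, 0.1056), |rvec| = θ = 0.36982 rad = 21.189°
Rodrigues: sinθ=0.36145, 1−cosθ=0.06761; R = I + sinθ·[k]× + (1−cosθ)·[k]×²:
    [+0.94189 -0.08086 +0.32605]
    [+0.12556 +0.98499 -0.11843]
    [-0.31158 +0.15249 +0.93790]
t = (-0.1457, 0.0598, 0.5264) m
M0: Pc = R·M0+t = (-0.22854, +0.12941, +0.56399); u = 634.2·(-0.22854)/0.56399 + 322.7 = 65.7064, v = 663.7·(+0.12941)/0.56399 + 235.4 = 387.6938
M1: Pc = R·M1+t = (-0.07596, +0.14975, +0.51351); u = 634.2·(-0.07596)/0.51351 + 322.7 = 228.8919, v = 663.7·(+0.14975)/0.51351 + 235.4 = 428.9530
M2: Pc = R·M2+t = (-0.06286, -0.00981, +0.48881); u = 634.2·(-0.06286)/0.48881 + 322.7 = 241.1466, v = 663.7·(-0.00981)/0.48881 + 235.4 = 222.0746
M3: Pc = R·M3+t = (-0.21544, -0.03015, +0.53929); u = 634.2·(-0.21544)/0.53929 + 322.7 = 69.3390, v = 663.7·(-0.03015)/0.53929 + 235.4 = 198.2888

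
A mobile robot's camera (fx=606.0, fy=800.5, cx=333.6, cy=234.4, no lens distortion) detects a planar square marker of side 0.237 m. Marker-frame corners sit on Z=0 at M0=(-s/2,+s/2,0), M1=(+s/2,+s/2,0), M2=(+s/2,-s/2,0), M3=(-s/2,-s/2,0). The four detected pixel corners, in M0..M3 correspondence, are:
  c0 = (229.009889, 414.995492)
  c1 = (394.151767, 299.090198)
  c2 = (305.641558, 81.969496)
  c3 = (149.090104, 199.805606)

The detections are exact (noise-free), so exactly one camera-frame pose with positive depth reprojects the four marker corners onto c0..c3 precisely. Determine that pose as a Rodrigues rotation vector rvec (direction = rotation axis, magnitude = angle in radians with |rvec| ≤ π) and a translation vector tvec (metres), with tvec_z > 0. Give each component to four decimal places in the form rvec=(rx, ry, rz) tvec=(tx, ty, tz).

Intrinsics K: fx=606.0, fy=800.5, cx=333.6, cy=234.4
Marker side s = 0.237 m; corners in marker frame (Z=0):
  M0 = (-0.1185, +0.1185, 0)
  M1 = (+0.1185, +0.1185, 0)
  M2 = (+0.1185, -0.1185, 0)
  M3 = (-0.1185, -0.1185, 0)
Detected image corners:
  c0 = (229.009889, 414.995492) px
  c1 = (394.151767, 299.090198) px
  c2 = (305.641558, 81.969496) px
  c3 = (149.090104, 199.805606) px
Planar DLT: solve 8×8 A·h = b for H (H[2,2]=1):
  H  [+644.82905 +311.88734 +267.48880]
  H  [-524.15753 +872.09090 +247.77380]
  H  [-0.12433 -0.16025 +1.00000]
B = K⁻¹H; ‖b₁‖=1.296323, ‖b₂‖=1.296323; λ = 2/(‖b₁‖+‖b₂‖) = 0.771412, sign → tz>0 ⇒ λ=+0.771412
r₁ = λ·B[:,0] = (+0.87364,-0.47703,-0.09591); r₂ = λ·B[:,1] = (+0.46507,+0.87660,-0.12362)
r₃ = r₁×r₂ = (+0.14305,+0.06339,+0.98768); SVD([r₁ r₂ r₃]) → R = UVᵀ:
  R  [+0.87364 +0.46507 +0.14305]
  R  [-0.47703 +0.87660 +0.06339]
  R  [-0.09591 -0.12362 +0.98768]
t = (-0.08416, +0.01289, +0.77141) m
tr R = 2.737923; θ = arccos((tr R − 1)/2) = 0.517696 rad = 29.662°
axis k = ((R−Rᵀ)₃₂, (R−Rᵀ)₁₃, (R−Rᵀ)₂₁) / (2 sinθ) = (-0.188946, +0.241432, -0.951845)
rvec = θ·k = (-0.097817, +0.124988, -0.492767)

rvec=(-0.0978, 0.1250, -0.4928) tvec=(-0.0842, 0.0129, 0.7714)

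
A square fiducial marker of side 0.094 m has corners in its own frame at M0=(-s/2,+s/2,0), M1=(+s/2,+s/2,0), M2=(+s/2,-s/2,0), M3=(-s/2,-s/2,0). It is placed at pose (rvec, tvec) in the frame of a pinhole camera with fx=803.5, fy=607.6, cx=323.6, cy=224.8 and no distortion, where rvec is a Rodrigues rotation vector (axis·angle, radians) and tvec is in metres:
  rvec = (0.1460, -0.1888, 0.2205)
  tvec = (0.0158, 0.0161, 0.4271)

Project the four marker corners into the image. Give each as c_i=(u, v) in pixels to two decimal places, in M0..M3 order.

Intrinsics K: fx=803.5, fy=607.6, cx=323.6, cy=224.8
Marker side s = 0.094 m; corners in marker frame (Z=0):
  M0 = (-0.0470, +0.0470, 0)
  M1 = (+0.0470, +0.0470, 0)
  M2 = (+0.0470, -0.0470, 0)
  M3 = (-0.0470, -0.0470, 0)
rvec = (0.1460, -0.1888, 0.2205), |rvec| = θ = 0.32493 rad = 18.617°
Rodrigues: sinθ=0.31925, 1−cosθ=0.05233; R = I + sinθ·[k]× + (1−cosθ)·[k]×²:
    [+0.95824 -0.23030 -0.16954]
    [+0.20298 +0.96534 -0.16408]
    [+0.20145 +0.12281 +0.97177]
t = (0.0158, 0.0161, 0.4271) m
M0: Pc = R·M0+t = (-0.04006, +0.05193, +0.42340); u = 803.5·(-0.04006)/0.42340 + 323.6 = 247.5751, v = 607.6·(+0.05193)/0.42340 + 224.8 = 299.3227
M1: Pc = R·M1+t = (+0.05001, +0.07101, +0.44234); u = 803.5·(+0.05001)/0.44234 + 323.6 = 414.4472, v = 607.6·(+0.07101)/0.44234 + 224.8 = 322.3408
M2: Pc = R·M2+t = (+0.07166, -0.01973, +0.43080); u = 803.5·(+0.07166)/0.43080 + 323.6 = 457.2592, v = 607.6·(-0.01973)/0.43080 + 224.8 = 196.9713
M3: Pc = R·M3+t = (-0.01841, -0.03881, +0.41186); u = 803.5·(-0.01841)/0.41186 + 323.6 = 287.6781, v = 607.6·(-0.03881)/0.41186 + 224.8 = 167.5438

c0=(247.58, 299.32) c1=(414.45, 322.34) c2=(457.26, 196.97) c3=(287.68, 167.54)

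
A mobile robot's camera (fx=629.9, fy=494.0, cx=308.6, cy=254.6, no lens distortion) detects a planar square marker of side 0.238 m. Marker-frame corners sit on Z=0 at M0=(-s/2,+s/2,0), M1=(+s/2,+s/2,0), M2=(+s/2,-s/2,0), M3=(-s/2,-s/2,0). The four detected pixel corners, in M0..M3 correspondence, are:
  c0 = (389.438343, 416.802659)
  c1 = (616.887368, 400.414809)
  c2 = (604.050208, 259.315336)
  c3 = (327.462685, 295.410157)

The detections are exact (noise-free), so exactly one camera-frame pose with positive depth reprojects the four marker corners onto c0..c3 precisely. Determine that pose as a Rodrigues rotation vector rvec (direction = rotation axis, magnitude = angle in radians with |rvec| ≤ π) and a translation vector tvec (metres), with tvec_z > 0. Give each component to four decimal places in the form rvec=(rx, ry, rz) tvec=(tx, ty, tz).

Intrinsics K: fx=629.9, fy=494.0, cx=308.6, cy=254.6
Marker side s = 0.238 m; corners in marker frame (Z=0):
  M0 = (-0.1190, +0.1190, 0)
  M1 = (+0.1190, +0.1190, 0)
  M2 = (+0.1190, -0.1190, 0)
  M3 = (-0.1190, -0.1190, 0)
Detected image corners:
  c0 = (389.438343, 416.802659) px
  c1 = (616.887368, 400.414809) px
  c2 = (604.050208, 259.315336) px
  c3 = (327.462685, 295.410157) px
Planar DLT: solve 8×8 A·h = b for H (H[2,2]=1):
  H  [+828.24226 +592.25222 +479.63062]
  H  [-261.47939 +853.30131 +350.61741]
  H  [-0.45363 +0.88657 +1.00000]
B = K⁻¹H; ‖b₁‖=1.629680, ‖b₂‖=1.629680; λ = 2/(‖b₁‖+‖b₂‖) = 0.613617, sign → tz>0 ⇒ λ=+0.613617
r₁ = λ·B[:,0] = (+0.94320,-0.18133,-0.27836); r₂ = λ·B[:,1] = (+0.31042,+0.77954,+0.54402)
r₃ = r₁×r₂ = (+0.11834,-0.59953,+0.79156); SVD([r₁ r₂ r₃]) → R = UVᵀ:
  R  [+0.94320 +0.31042 +0.11834]
  R  [-0.18133 +0.77954 -0.59953]
  R  [-0.27836 +0.54402 +0.79156]
t = (+0.16661, +0.11927, +0.61362) m
tr R = 2.514303; θ = arccos((tr R − 1)/2) = 0.711855 rad = 40.786°
axis k = ((R−Rᵀ)₃₂, (R−Rᵀ)₁₃, (R−Rᵀ)₂₁) / (2 sinθ) = (+0.875288, +0.303640, -0.376395)
rvec = θ·k = (+0.623078, +0.216148, -0.267938)

rvec=(0.6231, 0.2161, -0.2679) tvec=(0.1666, 0.1193, 0.6136)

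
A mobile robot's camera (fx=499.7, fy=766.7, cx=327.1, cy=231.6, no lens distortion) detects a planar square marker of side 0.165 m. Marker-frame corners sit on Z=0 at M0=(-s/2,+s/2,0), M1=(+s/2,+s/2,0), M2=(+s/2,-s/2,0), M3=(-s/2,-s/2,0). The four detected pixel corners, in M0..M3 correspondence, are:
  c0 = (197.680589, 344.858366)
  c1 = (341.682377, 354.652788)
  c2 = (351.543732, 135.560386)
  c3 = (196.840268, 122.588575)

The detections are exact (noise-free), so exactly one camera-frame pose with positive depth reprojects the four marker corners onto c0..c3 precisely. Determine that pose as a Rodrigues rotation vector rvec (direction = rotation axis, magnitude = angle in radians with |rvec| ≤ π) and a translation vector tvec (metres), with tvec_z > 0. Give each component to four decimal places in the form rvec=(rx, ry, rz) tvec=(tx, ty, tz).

rvec=(0.2450, -0.0296, 0.0541) tvec=(-0.0608, 0.0085, 0.5539)

Intrinsics K: fx=499.7, fy=766.7, cx=327.1, cy=231.6
Marker side s = 0.165 m; corners in marker frame (Z=0):
  M0 = (-0.0825, +0.0825, 0)
  M1 = (+0.0825, +0.0825, 0)
  M2 = (+0.0825, -0.0825, 0)
  M3 = (-0.0825, -0.0825, 0)
Detected image corners:
  c0 = (197.680589, 344.858366) px
  c1 = (341.682377, 354.652788) px
  c2 = (351.543732, 135.560386) px
  c3 = (196.840268, 122.588575) px
Planar DLT: solve 8×8 A·h = b for H (H[2,2]=1):
  H  [+921.61103 +91.11478 +272.25455]
  H  [+84.14664 +1441.84760 +243.41640]
  H  [+0.06476 +0.43622 +1.00000]
B = K⁻¹H; ‖b₁‖=1.805355, ‖b₂‖=1.805355; λ = 2/(‖b₁‖+‖b₂‖) = 0.553908, sign → tz>0 ⇒ λ=+0.553908
r₁ = λ·B[:,0] = (+0.99811,+0.04996,+0.03587); r₂ = λ·B[:,1] = (-0.05717,+0.96868,+0.24163)
r₃ = r₁×r₂ = (-0.02268,-0.24322,+0.96971); SVD([r₁ r₂ r₃]) → R = UVᵀ:
  R  [+0.99811 -0.05717 -0.02268]
  R  [+0.04996 +0.96868 -0.24322]
  R  [+0.03587 +0.24163 +0.96971]
t = (-0.06080, +0.00854, +0.55391) m
tr R = 2.936497; θ = arccos((tr R − 1)/2) = 0.252669 rad = 14.477°
axis k = ((R−Rᵀ)₃₂, (R−Rᵀ)₁₃, (R−Rᵀ)₂₁) / (2 sinθ) = (+0.969732, -0.117101, +0.214258)
rvec = θ·k = (+0.245022, -0.029588, +0.054136)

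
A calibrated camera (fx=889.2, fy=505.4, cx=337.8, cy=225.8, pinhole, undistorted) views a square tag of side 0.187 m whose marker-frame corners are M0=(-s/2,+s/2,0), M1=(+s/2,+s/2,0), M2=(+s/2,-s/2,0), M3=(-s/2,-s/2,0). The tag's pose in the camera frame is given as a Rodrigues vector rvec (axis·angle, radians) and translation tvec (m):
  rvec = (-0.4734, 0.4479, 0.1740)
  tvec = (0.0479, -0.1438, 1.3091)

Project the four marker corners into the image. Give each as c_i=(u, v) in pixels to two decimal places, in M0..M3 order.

Intrinsics K: fx=889.2, fy=505.4, cx=337.8, cy=225.8
Marker side s = 0.187 m; corners in marker frame (Z=0):
  M0 = (-0.0935, +0.0935, 0)
  M1 = (+0.0935, +0.0935, 0)
  M2 = (+0.0935, -0.0935, 0)
  M3 = (-0.0935, -0.0935, 0)
rvec = (-0.4734, 0.4479, 0.1740), |rvec| = θ = 0.67454 rad = 38.648°
Rodrigues: sinθ=0.62453, 1−cosθ=0.21900; R = I + sinθ·[k]× + (1−cosθ)·[k]×²:
    [+0.88887 -0.26316 +0.37505]
    [+0.05904 +0.87756 +0.47582]
    [-0.45435 -0.40080 +0.79557]
t = (0.0479, -0.1438, 1.3091) m
M0: Pc = R·M0+t = (-0.05981, -0.06727, +1.31411); u = 889.2·(-0.05981)/1.31411 + 337.8 = 297.3261, v = 505.4·(-0.06727)/1.31411 + 225.8 = 199.9287
M1: Pc = R·M1+t = (+0.10640, -0.05623, +1.22914); u = 889.2·(+0.10640)/1.22914 + 337.8 = 414.7755, v = 505.4·(-0.05623)/1.22914 + 225.8 = 202.6803
M2: Pc = R·M2+t = (+0.15561, -0.22033, +1.30409); u = 889.2·(+0.15561)/1.30409 + 337.8 = 443.9062, v = 505.4·(-0.22033)/1.30409 + 225.8 = 140.4109
M3: Pc = R·M3+t = (-0.01060, -0.23137, +1.38906); u = 889.2·(-0.01060)/1.38906 + 337.8 = 331.0122, v = 505.4·(-0.23137)/1.38906 + 225.8 = 141.6165

c0=(297.33, 199.93) c1=(414.78, 202.68) c2=(443.91, 140.41) c3=(331.01, 141.62)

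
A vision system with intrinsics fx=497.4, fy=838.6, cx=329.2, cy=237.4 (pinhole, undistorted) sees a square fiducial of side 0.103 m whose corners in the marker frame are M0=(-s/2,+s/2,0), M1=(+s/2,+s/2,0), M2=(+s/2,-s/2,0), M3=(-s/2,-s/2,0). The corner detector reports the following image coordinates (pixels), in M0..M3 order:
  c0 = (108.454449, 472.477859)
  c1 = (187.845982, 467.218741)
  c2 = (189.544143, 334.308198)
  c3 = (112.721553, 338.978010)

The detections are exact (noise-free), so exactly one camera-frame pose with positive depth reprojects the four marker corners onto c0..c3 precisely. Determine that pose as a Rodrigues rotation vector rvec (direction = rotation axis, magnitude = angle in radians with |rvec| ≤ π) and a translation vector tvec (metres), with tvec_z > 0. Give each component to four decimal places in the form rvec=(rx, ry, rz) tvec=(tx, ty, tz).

rvec=(-0.2121, -0.0169, -0.0359) tvec=(-0.2383, 0.1298, 0.6604)

Intrinsics K: fx=497.4, fy=838.6, cx=329.2, cy=237.4
Marker side s = 0.103 m; corners in marker frame (Z=0):
  M0 = (-0.0515, +0.0515, 0)
  M1 = (+0.0515, +0.0515, 0)
  M2 = (+0.0515, -0.0515, 0)
  M3 = (-0.0515, -0.0515, 0)
Detected image corners:
  c0 = (108.454449, 472.477859) px
  c1 = (187.845982, 467.218741) px
  c2 = (189.544143, 334.308198) px
  c3 = (112.721553, 338.978010) px
Planar DLT: solve 8×8 A·h = b for H (H[2,2]=1):
  H  [+762.76982 -76.54356 +149.72851]
  H  [-35.61277 +1164.96391 +402.15052]
  H  [+0.03110 -0.31813 +1.00000]
B = K⁻¹H; ‖b₁‖=1.514122, ‖b₂‖=1.514122; λ = 2/(‖b₁‖+‖b₂‖) = 0.660449, sign → tz>0 ⇒ λ=+0.660449
r₁ = λ·B[:,0] = (+0.99922,-0.03386,+0.02054); r₂ = λ·B[:,1] = (+0.03743,+0.97696,-0.21011)
r₃ = r₁×r₂ = (-0.01295,+0.21071,+0.97746); SVD([r₁ r₂ r₃]) → R = UVᵀ:
  R  [+0.99922 +0.03743 -0.01295]
  R  [-0.03386 +0.97696 +0.21071]
  R  [+0.02054 -0.21011 +0.97746]
t = (-0.23830, +0.12975, +0.66045) m
tr R = 2.953638; θ = arccos((tr R − 1)/2) = 0.215736 rad = 12.361°
axis k = ((R−Rᵀ)₃₂, (R−Rᵀ)₁₃, (R−Rᵀ)₂₁) / (2 sinθ) = (-0.982934, -0.078214, -0.166506)
rvec = θ·k = (-0.212054, -0.016874, -0.035921)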